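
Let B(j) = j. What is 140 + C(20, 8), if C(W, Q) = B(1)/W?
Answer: 2801/20 ≈ 140.05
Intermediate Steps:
C(W, Q) = 1/W
140 + C(20, 8) = 140 + 1/20 = 2801/20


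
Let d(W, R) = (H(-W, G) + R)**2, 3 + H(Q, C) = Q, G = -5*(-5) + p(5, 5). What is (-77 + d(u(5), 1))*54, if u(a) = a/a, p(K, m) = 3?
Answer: -3672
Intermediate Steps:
u(a) = 1
G = 28 (G = -5*(-5) + 3 = 25 + 3 = 28)
H(Q, C) = -3 + Q
d(W, R) = (-3 + R - W)**2 (d(W, R) = ((-3 - W) + R)**2 = (-3 + R - W)**2)
(-77 + d(u(5), 1))*54 = (-77 + (3 + 1 - 1*1)**2)*54 = (-77 + (3 + 1 - 1)**2)*54 = (-77 + 3**2)*54 = (-77 + 9)*54 = -68*54 = -3672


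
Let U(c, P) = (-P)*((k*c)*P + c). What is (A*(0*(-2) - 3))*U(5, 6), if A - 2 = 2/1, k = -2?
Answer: -3960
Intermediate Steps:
A = 4 (A = 2 + 2/1 = 2 + 2*1 = 2 + 2 = 4)
U(c, P) = -P*(c - 2*P*c) (U(c, P) = (-P)*((-2*c)*P + c) = (-P)*(-2*P*c + c) = (-P)*(c - 2*P*c) = -P*(c - 2*P*c))
(A*(0*(-2) - 3))*U(5, 6) = (4*(0*(-2) - 3))*(6*5*(-1 + 2*6)) = (4*(0 - 3))*(6*5*(-1 + 12)) = (4*(-3))*(6*5*11) = -12*330 = -3960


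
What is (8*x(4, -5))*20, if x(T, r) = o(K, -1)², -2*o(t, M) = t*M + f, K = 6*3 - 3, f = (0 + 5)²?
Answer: 4000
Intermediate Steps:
f = 25 (f = 5² = 25)
K = 15 (K = 18 - 3 = 15)
o(t, M) = -25/2 - M*t/2 (o(t, M) = -(t*M + 25)/2 = -(M*t + 25)/2 = -(25 + M*t)/2 = -25/2 - M*t/2)
x(T, r) = 25 (x(T, r) = (-25/2 - ½*(-1)*15)² = (-25/2 + 15/2)² = (-5)² = 25)
(8*x(4, -5))*20 = (8*25)*20 = 200*20 = 4000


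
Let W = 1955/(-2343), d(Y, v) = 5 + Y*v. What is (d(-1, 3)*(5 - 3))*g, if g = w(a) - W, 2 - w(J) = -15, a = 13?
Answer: 167144/2343 ≈ 71.338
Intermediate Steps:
w(J) = 17 (w(J) = 2 - 1*(-15) = 2 + 15 = 17)
W = -1955/2343 (W = 1955*(-1/2343) = -1955/2343 ≈ -0.83440)
g = 41786/2343 (g = 17 - 1*(-1955/2343) = 17 + 1955/2343 = 41786/2343 ≈ 17.834)
(d(-1, 3)*(5 - 3))*g = ((5 - 1*3)*(5 - 3))*(41786/2343) = ((5 - 3)*2)*(41786/2343) = (2*2)*(41786/2343) = 4*(41786/2343) = 167144/2343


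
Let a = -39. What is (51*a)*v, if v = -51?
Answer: 101439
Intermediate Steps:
(51*a)*v = (51*(-39))*(-51) = -1989*(-51) = 101439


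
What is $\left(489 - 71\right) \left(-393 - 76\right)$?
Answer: $-196042$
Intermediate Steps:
$\left(489 - 71\right) \left(-393 - 76\right) = 418 \left(-469\right) = -196042$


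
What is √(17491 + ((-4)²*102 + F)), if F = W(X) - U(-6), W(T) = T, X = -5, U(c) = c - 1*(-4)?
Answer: 4*√1195 ≈ 138.28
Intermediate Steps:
U(c) = 4 + c (U(c) = c + 4 = 4 + c)
F = -3 (F = -5 - (4 - 6) = -5 - 1*(-2) = -5 + 2 = -3)
√(17491 + ((-4)²*102 + F)) = √(17491 + ((-4)²*102 - 3)) = √(17491 + (16*102 - 3)) = √(17491 + (1632 - 3)) = √(17491 + 1629) = √19120 = 4*√1195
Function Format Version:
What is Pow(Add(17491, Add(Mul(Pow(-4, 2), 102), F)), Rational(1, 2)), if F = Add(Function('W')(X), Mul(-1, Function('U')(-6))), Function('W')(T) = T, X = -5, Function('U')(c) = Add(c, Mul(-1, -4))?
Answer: Mul(4, Pow(1195, Rational(1, 2))) ≈ 138.28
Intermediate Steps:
Function('U')(c) = Add(4, c) (Function('U')(c) = Add(c, 4) = Add(4, c))
F = -3 (F = Add(-5, Mul(-1, Add(4, -6))) = Add(-5, Mul(-1, -2)) = Add(-5, 2) = -3)
Pow(Add(17491, Add(Mul(Pow(-4, 2), 102), F)), Rational(1, 2)) = Pow(Add(17491, Add(Mul(Pow(-4, 2), 102), -3)), Rational(1, 2)) = Pow(Add(17491, Add(Mul(16, 102), -3)), Rational(1, 2)) = Pow(Add(17491, Add(1632, -3)), Rational(1, 2)) = Pow(Add(17491, 1629), Rational(1, 2)) = Pow(19120, Rational(1, 2)) = Mul(4, Pow(1195, Rational(1, 2)))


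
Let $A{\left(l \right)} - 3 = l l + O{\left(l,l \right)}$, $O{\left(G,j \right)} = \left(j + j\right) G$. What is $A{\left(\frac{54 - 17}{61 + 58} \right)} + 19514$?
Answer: $\frac{276384344}{14161} \approx 19517.0$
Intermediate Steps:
$O{\left(G,j \right)} = 2 G j$ ($O{\left(G,j \right)} = 2 j G = 2 G j$)
$A{\left(l \right)} = 3 + 3 l^{2}$ ($A{\left(l \right)} = 3 + \left(l l + 2 l l\right) = 3 + \left(l^{2} + 2 l^{2}\right) = 3 + 3 l^{2}$)
$A{\left(\frac{54 - 17}{61 + 58} \right)} + 19514 = \left(3 + 3 \left(\frac{54 - 17}{61 + 58}\right)^{2}\right) + 19514 = \left(3 + 3 \left(\frac{37}{119}\right)^{2}\right) + 19514 = \left(3 + 3 \cdot \frac{1369}{14161}\right) + 19514 = \left(3 + \frac{4107}{14161}\right) + 19514 = \frac{46590}{14161} + 19514 = \frac{276384344}{14161}$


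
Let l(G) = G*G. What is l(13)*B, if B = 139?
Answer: 23491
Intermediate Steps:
l(G) = G²
l(13)*B = 13²*139 = 169*139 = 23491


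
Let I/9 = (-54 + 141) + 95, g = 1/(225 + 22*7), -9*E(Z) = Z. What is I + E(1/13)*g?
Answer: 72633833/44343 ≈ 1638.0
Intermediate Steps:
E(Z) = -Z/9
g = 1/379 (g = 1/(225 + 154) = 1/379 ≈ 0.0026385)
I = 1638 (I = 9*((-54 + 141) + 95) = 9*(87 + 95) = 9*182 = 1638)
I + E(1/13)*g = 1638 - ⅑/13*(1/379) = 1638 - ⅑*1/13*(1/379) = 1638 - 1/117*1/379 = 1638 - 1/44343 = 72633833/44343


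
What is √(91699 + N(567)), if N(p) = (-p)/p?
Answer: √91698 ≈ 302.82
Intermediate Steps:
N(p) = -1
√(91699 + N(567)) = √(91699 - 1) = √91698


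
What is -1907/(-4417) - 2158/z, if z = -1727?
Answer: 12825275/7628159 ≈ 1.6813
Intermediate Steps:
-1907/(-4417) - 2158/z = -1907/(-4417) - 2158/(-1727) = -1907*(-1/4417) - 2158*(-1/1727) = 1907/4417 + 2158/1727 = 12825275/7628159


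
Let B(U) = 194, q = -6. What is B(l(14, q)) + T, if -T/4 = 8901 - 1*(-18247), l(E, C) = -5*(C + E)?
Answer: -108398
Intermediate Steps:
l(E, C) = -5*C - 5*E
T = -108592 (T = -4*(8901 - 1*(-18247)) = -4*(8901 + 18247) = -4*27148 = -108592)
B(l(14, q)) + T = 194 - 108592 = -108398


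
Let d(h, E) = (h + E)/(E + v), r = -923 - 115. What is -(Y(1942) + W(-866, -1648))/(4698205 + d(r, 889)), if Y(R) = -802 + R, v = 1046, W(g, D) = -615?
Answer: -1015875/9091026526 ≈ -0.00011174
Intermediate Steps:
r = -1038
d(h, E) = (E + h)/(1046 + E) (d(h, E) = (h + E)/(E + 1046) = (E + h)/(1046 + E))
-(Y(1942) + W(-866, -1648))/(4698205 + d(r, 889)) = -((-802 + 1942) - 615)/(4698205 + (889 - 1038)/(1046 + 889)) = -(1140 - 615)/(4698205 - 149/1935) = -525/(4698205 + (1/1935)*(-149)) = -525/(4698205 - 149/1935) = -525/9091026526/1935 = -525*1935/9091026526 = -1*1015875/9091026526 = -1015875/9091026526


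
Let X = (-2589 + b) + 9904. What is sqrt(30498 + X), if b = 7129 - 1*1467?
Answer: 5*sqrt(1739) ≈ 208.51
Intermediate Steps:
b = 5662 (b = 7129 - 1467 = 5662)
X = 12977 (X = (-2589 + 5662) + 9904 = 3073 + 9904 = 12977)
sqrt(30498 + X) = sqrt(30498 + 12977) = sqrt(43475) = 5*sqrt(1739)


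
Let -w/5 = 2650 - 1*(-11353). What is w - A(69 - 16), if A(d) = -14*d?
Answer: -69273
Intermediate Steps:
w = -70015 (w = -5*(2650 - 1*(-11353)) = -5*(2650 + 11353) = -5*14003 = -70015)
w - A(69 - 16) = -70015 - (-14)*(69 - 16) = -70015 - (-14)*53 = -70015 - 1*(-742) = -70015 + 742 = -69273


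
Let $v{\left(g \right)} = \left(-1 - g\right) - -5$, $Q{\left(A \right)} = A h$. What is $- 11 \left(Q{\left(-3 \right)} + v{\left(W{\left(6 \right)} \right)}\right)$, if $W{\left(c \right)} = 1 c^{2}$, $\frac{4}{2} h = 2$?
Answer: $385$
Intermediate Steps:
$h = 1$ ($h = \frac{1}{2} \cdot 2 = 1$)
$Q{\left(A \right)} = A$ ($Q{\left(A \right)} = A 1 = A$)
$W{\left(c \right)} = c^{2}$
$v{\left(g \right)} = 4 - g$ ($v{\left(g \right)} = \left(-1 - g\right) + 5 = 4 - g$)
$- 11 \left(Q{\left(-3 \right)} + v{\left(W{\left(6 \right)} \right)}\right) = - 11 \left(-3 + \left(4 - 6^{2}\right)\right) = - 11 \left(-3 + \left(4 - 36\right)\right) = - 11 \left(-3 - 32\right) = \left(-11\right) \left(-35\right) = 385$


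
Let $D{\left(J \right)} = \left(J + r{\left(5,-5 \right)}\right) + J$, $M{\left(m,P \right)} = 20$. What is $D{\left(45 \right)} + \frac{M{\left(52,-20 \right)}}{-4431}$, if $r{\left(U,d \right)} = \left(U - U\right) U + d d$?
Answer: $\frac{509545}{4431} \approx 115.0$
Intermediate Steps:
$r{\left(U,d \right)} = d^{2}$ ($r{\left(U,d \right)} = 0 U + d^{2} = 0 + d^{2} = d^{2}$)
$D{\left(J \right)} = 25 + 2 J$ ($D{\left(J \right)} = \left(J + \left(-5\right)^{2}\right) + J = \left(J + 25\right) + J = \left(25 + J\right) + J = 25 + 2 J$)
$D{\left(45 \right)} + \frac{M{\left(52,-20 \right)}}{-4431} = \left(25 + 2 \cdot 45\right) + \frac{20}{-4431} = \left(25 + 90\right) + 20 \left(- \frac{1}{4431}\right) = 115 - \frac{20}{4431} = \frac{509545}{4431}$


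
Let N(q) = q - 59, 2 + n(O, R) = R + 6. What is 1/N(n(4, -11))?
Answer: -1/66 ≈ -0.015152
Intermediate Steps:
n(O, R) = 4 + R (n(O, R) = -2 + (R + 6) = -2 + (6 + R) = 4 + R)
N(q) = -59 + q
1/N(n(4, -11)) = 1/(-59 + (4 - 11)) = 1/(-59 - 7) = 1/(-66) = -1/66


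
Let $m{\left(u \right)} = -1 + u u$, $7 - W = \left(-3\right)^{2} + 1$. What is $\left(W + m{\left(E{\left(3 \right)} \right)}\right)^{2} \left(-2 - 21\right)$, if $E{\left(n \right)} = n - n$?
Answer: $-368$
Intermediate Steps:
$E{\left(n \right)} = 0$
$W = -3$ ($W = 7 - \left(\left(-3\right)^{2} + 1\right) = 7 - \left(9 + 1\right) = 7 - 10 = -3$)
$m{\left(u \right)} = -1 + u^{2}$
$\left(W + m{\left(E{\left(3 \right)} \right)}\right)^{2} \left(-2 - 21\right) = \left(-3 - \left(1 - 0^{2}\right)\right)^{2} \left(-2 - 21\right) = \left(-3 + \left(-1 + 0\right)\right)^{2} \left(-23\right) = \left(-3 - 1\right)^{2} \left(-23\right) = \left(-4\right)^{2} \left(-23\right) = 16 \left(-23\right) = -368$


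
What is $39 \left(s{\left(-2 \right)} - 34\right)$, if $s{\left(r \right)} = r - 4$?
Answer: $-1560$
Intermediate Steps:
$s{\left(r \right)} = -4 + r$ ($s{\left(r \right)} = r - 4 = -4 + r$)
$39 \left(s{\left(-2 \right)} - 34\right) = 39 \left(\left(-4 - 2\right) - 34\right) = 39 \left(-6 - 34\right) = 39 \left(-40\right) = -1560$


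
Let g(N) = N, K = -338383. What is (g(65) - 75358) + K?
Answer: -413676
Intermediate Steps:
(g(65) - 75358) + K = (65 - 75358) - 338383 = -75293 - 338383 = -413676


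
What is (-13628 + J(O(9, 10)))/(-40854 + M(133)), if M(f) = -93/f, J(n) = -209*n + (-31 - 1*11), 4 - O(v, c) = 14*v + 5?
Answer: -570703/1811225 ≈ -0.31509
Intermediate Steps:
O(v, c) = -1 - 14*v (O(v, c) = 4 - (14*v + 5) = 4 - (5 + 14*v) = 4 + (-5 - 14*v) = -1 - 14*v)
J(n) = -42 - 209*n (J(n) = -209*n + (-31 - 11) = -209*n - 42 = -42 - 209*n)
(-13628 + J(O(9, 10)))/(-40854 + M(133)) = (-13628 + (-42 - 209*(-1 - 14*9)))/(-40854 - 93/133) = (-13628 + (-42 - 209*(-1 - 126)))/(-40854 - 93*1/133) = (-13628 + (-42 - 209*(-127)))/(-40854 - 93/133) = (-13628 + (-42 + 26543))/(-5433675/133) = (-13628 + 26501)*(-133/5433675) = 12873*(-133/5433675) = -570703/1811225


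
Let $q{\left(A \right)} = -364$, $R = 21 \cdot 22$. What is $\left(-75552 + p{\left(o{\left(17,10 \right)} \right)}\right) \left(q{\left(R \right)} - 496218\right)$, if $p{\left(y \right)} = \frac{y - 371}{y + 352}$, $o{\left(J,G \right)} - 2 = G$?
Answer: $\frac{6828322050517}{182} \approx 3.7518 \cdot 10^{10}$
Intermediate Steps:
$R = 462$
$o{\left(J,G \right)} = 2 + G$
$p{\left(y \right)} = \frac{-371 + y}{352 + y}$
$\left(-75552 + p{\left(o{\left(17,10 \right)} \right)}\right) \left(q{\left(R \right)} - 496218\right) = \left(-75552 + \frac{-371 + \left(2 + 10\right)}{352 + \left(2 + 10\right)}\right) \left(-364 - 496218\right) = \left(-75552 + \frac{-371 + 12}{352 + 12}\right) \left(-496582\right) = \left(-75552 + \frac{1}{364} \left(-359\right)\right) \left(-496582\right) = \left(-75552 - \frac{359}{364}\right) \left(-496582\right) = \left(- \frac{27501287}{364}\right) \left(-496582\right) = \frac{6828322050517}{182}$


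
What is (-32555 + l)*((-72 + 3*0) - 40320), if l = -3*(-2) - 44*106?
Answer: 1503107496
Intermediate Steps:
l = -4658 (l = 6 - 4664 = -4658)
(-32555 + l)*((-72 + 3*0) - 40320) = (-32555 - 4658)*((-72 + 3*0) - 40320) = -37213*((-72 + 0) - 40320) = -37213*(-72 - 40320) = -37213*(-40392) = 1503107496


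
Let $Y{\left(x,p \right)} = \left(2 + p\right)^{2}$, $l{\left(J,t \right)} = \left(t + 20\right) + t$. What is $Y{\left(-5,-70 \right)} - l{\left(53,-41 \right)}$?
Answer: $4686$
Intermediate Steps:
$l{\left(J,t \right)} = 20 + 2 t$ ($l{\left(J,t \right)} = \left(20 + t\right) + t = 20 + 2 t$)
$Y{\left(-5,-70 \right)} - l{\left(53,-41 \right)} = \left(2 - 70\right)^{2} - \left(20 + 2 \left(-41\right)\right) = \left(-68\right)^{2} - \left(20 - 82\right) = 4624 - -62 = 4624 + 62 = 4686$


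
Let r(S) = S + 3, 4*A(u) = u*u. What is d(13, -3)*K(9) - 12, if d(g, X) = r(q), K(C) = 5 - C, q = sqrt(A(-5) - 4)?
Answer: -30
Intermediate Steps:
A(u) = u**2/4 (A(u) = (u*u)/4 = u**2/4)
q = 3/2 (q = sqrt((1/4)*(-5)**2 - 4) = sqrt((1/4)*25 - 4) = sqrt(25/4 - 4) = sqrt(9/4) = 3/2 ≈ 1.5000)
r(S) = 3 + S
d(g, X) = 9/2 (d(g, X) = 3 + 3/2 = 9/2)
d(13, -3)*K(9) - 12 = 9*(5 - 1*9)/2 - 12 = 9*(5 - 9)/2 - 12 = (9/2)*(-4) - 12 = -18 - 12 = -30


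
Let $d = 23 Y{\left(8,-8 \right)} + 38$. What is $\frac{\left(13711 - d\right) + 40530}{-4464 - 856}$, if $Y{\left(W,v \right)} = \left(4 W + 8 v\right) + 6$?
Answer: $- \frac{54801}{5320} \approx -10.301$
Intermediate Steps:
$Y{\left(W,v \right)} = 6 + 4 W + 8 v$
$d = -560$ ($d = 23 \left(6 + 4 \cdot 8 + 8 \left(-8\right)\right) + 38 = 23 \left(6 + 32 - 64\right) + 38 = 23 \left(-26\right) + 38 = -598 + 38 = -560$)
$\frac{\left(13711 - d\right) + 40530}{-4464 - 856} = \frac{\left(13711 - -560\right) + 40530}{-4464 - 856} = \frac{\left(13711 + 560\right) + 40530}{-5320} = \left(14271 + 40530\right) \left(- \frac{1}{5320}\right) = 54801 \left(- \frac{1}{5320}\right) = - \frac{54801}{5320}$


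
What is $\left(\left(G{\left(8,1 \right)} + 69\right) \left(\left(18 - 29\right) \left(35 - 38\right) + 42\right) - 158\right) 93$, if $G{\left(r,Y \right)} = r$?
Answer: $522381$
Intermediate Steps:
$\left(\left(G{\left(8,1 \right)} + 69\right) \left(\left(18 - 29\right) \left(35 - 38\right) + 42\right) - 158\right) 93 = \left(\left(8 + 69\right) \left(\left(18 - 29\right) \left(35 - 38\right) + 42\right) - 158\right) 93 = \left(77 \left(\left(-11\right) \left(-3\right) + 42\right) - 158\right) 93 = \left(77 \left(33 + 42\right) - 158\right) 93 = \left(77 \cdot 75 - 158\right) 93 = \left(5775 - 158\right) 93 = 5617 \cdot 93 = 522381$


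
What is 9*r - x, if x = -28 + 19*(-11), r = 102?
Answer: 1155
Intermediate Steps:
x = -237 (x = -28 - 209 = -237)
9*r - x = 9*102 - 1*(-237) = 918 + 237 = 1155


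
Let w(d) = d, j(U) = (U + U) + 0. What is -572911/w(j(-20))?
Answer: 572911/40 ≈ 14323.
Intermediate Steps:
j(U) = 2*U (j(U) = 2*U + 0 = 2*U)
-572911/w(j(-20)) = -572911/(2*(-20)) = -572911/(-40) = -572911*(-1/40) = 572911/40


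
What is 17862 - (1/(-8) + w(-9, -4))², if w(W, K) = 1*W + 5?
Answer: 1142079/64 ≈ 17845.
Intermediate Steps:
w(W, K) = 5 + W (w(W, K) = W + 5 = 5 + W)
17862 - (1/(-8) + w(-9, -4))² = 17862 - (1/(-8) + (5 - 9))² = 17862 - (-⅛ - 4)² = 17862 - (-33/8)² = 17862 - 1*1089/64 = 17862 - 1089/64 = 1142079/64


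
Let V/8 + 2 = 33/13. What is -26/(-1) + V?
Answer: 394/13 ≈ 30.308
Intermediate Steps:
V = 56/13 (V = -16 + 8*(33/13) = -16 + 264/13 = 56/13 ≈ 4.3077)
-26/(-1) + V = -26/(-1) + 56/13 = -1*(-26) + 56/13 = 26 + 56/13 = 394/13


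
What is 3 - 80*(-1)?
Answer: 83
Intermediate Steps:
3 - 80*(-1) = 3 + 80 = 83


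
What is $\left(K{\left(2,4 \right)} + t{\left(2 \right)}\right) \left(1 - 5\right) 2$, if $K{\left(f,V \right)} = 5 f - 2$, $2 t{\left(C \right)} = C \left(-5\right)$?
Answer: $-24$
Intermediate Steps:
$t{\left(C \right)} = - \frac{5 C}{2}$ ($t{\left(C \right)} = \frac{C \left(-5\right)}{2} = \frac{\left(-5\right) C}{2} = - \frac{5 C}{2}$)
$K{\left(f,V \right)} = -2 + 5 f$
$\left(K{\left(2,4 \right)} + t{\left(2 \right)}\right) \left(1 - 5\right) 2 = \left(\left(-2 + 5 \cdot 2\right) - 5\right) \left(1 - 5\right) 2 = \left(\left(-2 + 10\right) - 5\right) \left(\left(-4\right) 2\right) = \left(8 - 5\right) \left(-8\right) = 3 \left(-8\right) = -24$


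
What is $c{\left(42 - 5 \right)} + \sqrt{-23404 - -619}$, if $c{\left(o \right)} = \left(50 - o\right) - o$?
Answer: $-24 + 7 i \sqrt{465} \approx -24.0 + 150.95 i$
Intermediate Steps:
$c{\left(o \right)} = 50 - 2 o$
$c{\left(42 - 5 \right)} + \sqrt{-23404 - -619} = \left(50 - 2 \left(42 - 5\right)\right) + \sqrt{-23404 - -619} = \left(50 - 2 \left(42 - 5\right)\right) + \sqrt{-23404 + \left(-19 + 638\right)} = \left(50 - 74\right) + \sqrt{-23404 + 619} = \left(50 - 74\right) + \sqrt{-22785} = -24 + 7 i \sqrt{465}$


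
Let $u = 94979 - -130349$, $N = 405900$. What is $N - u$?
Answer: $180572$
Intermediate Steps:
$u = 225328$ ($u = 94979 + 130349 = 225328$)
$N - u = 405900 - 225328 = 180572$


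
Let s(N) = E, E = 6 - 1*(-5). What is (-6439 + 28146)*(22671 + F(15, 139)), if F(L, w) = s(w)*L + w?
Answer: 498718325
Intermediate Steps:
E = 11 (E = 6 + 5 = 11)
s(N) = 11
F(L, w) = w + 11*L (F(L, w) = 11*L + w = w + 11*L)
(-6439 + 28146)*(22671 + F(15, 139)) = (-6439 + 28146)*(22671 + (139 + 11*15)) = 21707*(22671 + (139 + 165)) = 21707*(22671 + 304) = 21707*22975 = 498718325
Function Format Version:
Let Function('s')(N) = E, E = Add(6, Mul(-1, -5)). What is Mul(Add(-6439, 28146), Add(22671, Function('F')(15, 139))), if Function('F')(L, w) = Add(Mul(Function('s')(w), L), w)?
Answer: 498718325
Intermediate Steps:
E = 11 (E = Add(6, 5) = 11)
Function('s')(N) = 11
Function('F')(L, w) = Add(w, Mul(11, L)) (Function('F')(L, w) = Add(Mul(11, L), w) = Add(w, Mul(11, L)))
Mul(Add(-6439, 28146), Add(22671, Function('F')(15, 139))) = Mul(Add(-6439, 28146), Add(22671, Add(139, Mul(11, 15)))) = Mul(21707, Add(22671, Add(139, 165))) = Mul(21707, Add(22671, 304)) = Mul(21707, 22975) = 498718325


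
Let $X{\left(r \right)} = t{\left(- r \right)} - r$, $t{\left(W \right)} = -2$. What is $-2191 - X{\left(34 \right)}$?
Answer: $-2155$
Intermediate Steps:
$X{\left(r \right)} = -2 - r$
$-2191 - X{\left(34 \right)} = -2191 - \left(-2 - 34\right) = -2191 - -36 = -2191 + 36 = -2155$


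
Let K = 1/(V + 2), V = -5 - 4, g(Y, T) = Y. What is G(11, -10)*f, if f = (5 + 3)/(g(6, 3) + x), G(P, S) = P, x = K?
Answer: 616/41 ≈ 15.024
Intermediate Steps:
V = -9
K = -1/7 (K = 1/(-9 + 2) = 1/(-7) = -1/7 ≈ -0.14286)
x = -1/7 ≈ -0.14286
f = 56/41 (f = (5 + 3)/(6 - 1/7) = 8/(41/7) = 8*(7/41) = 56/41 ≈ 1.3659)
G(11, -10)*f = 11*(56/41) = 616/41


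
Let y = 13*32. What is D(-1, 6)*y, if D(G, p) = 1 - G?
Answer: 832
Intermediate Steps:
y = 416
D(-1, 6)*y = (1 - 1*(-1))*416 = (1 + 1)*416 = 2*416 = 832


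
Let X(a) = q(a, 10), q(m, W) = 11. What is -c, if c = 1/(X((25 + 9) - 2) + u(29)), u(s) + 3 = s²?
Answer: -1/849 ≈ -0.0011779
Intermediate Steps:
u(s) = -3 + s²
X(a) = 11
c = 1/849 (c = 1/(11 + (-3 + 29²)) = 1/(11 + (-3 + 841)) = 1/(11 + 838) = 1/849 ≈ 0.0011779)
-c = -1*1/849 = -1/849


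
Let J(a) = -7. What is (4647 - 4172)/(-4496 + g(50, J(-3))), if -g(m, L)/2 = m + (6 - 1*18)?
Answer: -475/4572 ≈ -0.10389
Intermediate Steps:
g(m, L) = 24 - 2*m (g(m, L) = -2*(m + (6 - 1*18)) = -2*(m + (6 - 18)) = -2*(m - 12) = -2*(-12 + m) = 24 - 2*m)
(4647 - 4172)/(-4496 + g(50, J(-3))) = (4647 - 4172)/(-4496 + (24 - 2*50)) = 475/(-4496 + (24 - 100)) = 475/(-4496 - 76) = 475/(-4572) = 475*(-1/4572) = -475/4572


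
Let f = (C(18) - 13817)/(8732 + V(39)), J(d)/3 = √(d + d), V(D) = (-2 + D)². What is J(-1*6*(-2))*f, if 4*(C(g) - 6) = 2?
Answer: -27621*√6/3367 ≈ -20.094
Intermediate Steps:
C(g) = 13/2 (C(g) = 6 + (¼)*2 = 6 + ½ = 13/2)
J(d) = 3*√2*√d (J(d) = 3*√(d + d) = 3*√(2*d) = 3*(√2*√d) = 3*√2*√d)
f = -9207/6734 (f = (13/2 - 13817)/(8732 + (-2 + 39)²) = -27621/(2*(8732 + 37²)) = -27621/(2*(8732 + 1369)) = -27621/2/10101 = -27621/2*1/10101 = -9207/6734 ≈ -1.3672)
J(-1*6*(-2))*f = (3*√2*√(-1*6*(-2)))*(-9207/6734) = (3*√2*√(-6*(-2)))*(-9207/6734) = (3*√2*√12)*(-9207/6734) = (3*√2*(2*√3))*(-9207/6734) = (6*√6)*(-9207/6734) = -27621*√6/3367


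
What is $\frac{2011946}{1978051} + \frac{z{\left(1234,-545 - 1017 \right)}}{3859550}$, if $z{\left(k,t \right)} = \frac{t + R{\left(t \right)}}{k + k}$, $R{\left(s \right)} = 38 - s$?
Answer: $\frac{9582264469009169}{9420833233519700} \approx 1.0171$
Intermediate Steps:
$z{\left(k,t \right)} = \frac{19}{k}$ ($z{\left(k,t \right)} = \frac{t - \left(-38 + t\right)}{k + k} = \frac{38}{2 k} = 38 \frac{1}{2 k} = \frac{19}{k}$)
$\frac{2011946}{1978051} + \frac{z{\left(1234,-545 - 1017 \right)}}{3859550} = \frac{2011946}{1978051} + \frac{19 \cdot \frac{1}{1234}}{3859550} = 2011946 \cdot \frac{1}{1978051} + 19 \cdot \frac{1}{1234} \cdot \frac{1}{3859550} = \frac{2011946}{1978051} + \frac{19}{1234} \cdot \frac{1}{3859550} = \frac{2011946}{1978051} + \frac{19}{4762684700} = \frac{9582264469009169}{9420833233519700}$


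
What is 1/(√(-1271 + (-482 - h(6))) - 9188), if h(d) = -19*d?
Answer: -9188/84420983 - I*√1639/84420983 ≈ -0.00010884 - 4.7956e-7*I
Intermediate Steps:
1/(√(-1271 + (-482 - h(6))) - 9188) = 1/(√(-1271 + (-482 - (-19)*6)) - 9188) = 1/(√(-1271 + (-482 - 1*(-114))) - 9188) = 1/(√(-1271 + (-482 + 114)) - 9188) = 1/(√(-1271 - 368) - 9188) = 1/(√(-1639) - 9188) = 1/(I*√1639 - 9188) = 1/(-9188 + I*√1639)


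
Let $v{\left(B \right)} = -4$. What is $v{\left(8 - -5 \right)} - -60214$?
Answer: $60210$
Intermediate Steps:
$v{\left(8 - -5 \right)} - -60214 = -4 - -60214 = -4 + 60214 = 60210$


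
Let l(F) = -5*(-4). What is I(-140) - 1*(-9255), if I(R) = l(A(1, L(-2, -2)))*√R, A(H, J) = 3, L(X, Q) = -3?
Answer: 9255 + 40*I*√35 ≈ 9255.0 + 236.64*I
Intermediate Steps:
l(F) = 20
I(R) = 20*√R
I(-140) - 1*(-9255) = 20*√(-140) - 1*(-9255) = 20*(2*I*√35) + 9255 = 40*I*√35 + 9255 = 9255 + 40*I*√35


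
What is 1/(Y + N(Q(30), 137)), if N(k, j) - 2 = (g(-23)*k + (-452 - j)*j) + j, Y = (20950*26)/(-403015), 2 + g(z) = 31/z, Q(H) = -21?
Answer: -1853869/149208733995 ≈ -1.2425e-5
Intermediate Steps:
g(z) = -2 + 31/z
Y = -108940/80603 (Y = 544700*(-1/403015) = -108940/80603 ≈ -1.3516)
N(k, j) = 2 + j - 77*k/23 + j*(-452 - j) (N(k, j) = 2 + (((-2 + 31/(-23))*k + (-452 - j)*j) + j) = 2 + (((-2 + 31*(-1/23))*k + j*(-452 - j)) + j) = 2 + (((-2 - 31/23)*k + j*(-452 - j)) + j) = 2 + ((-77*k/23 + j*(-452 - j)) + j) = 2 + (j - 77*k/23 + j*(-452 - j)) = 2 + j - 77*k/23 + j*(-452 - j))
1/(Y + N(Q(30), 137)) = 1/(-108940/80603 + (2 - 1*137² - 451*137 - 77/23*(-21))) = 1/(-108940/80603 + (2 - 1*18769 - 61787 + 1617/23)) = 1/(-108940/80603 + (2 - 18769 - 61787 + 1617/23)) = 1/(-108940/80603 - 1851125/23) = 1/(-149208733995/1853869) = -1853869/149208733995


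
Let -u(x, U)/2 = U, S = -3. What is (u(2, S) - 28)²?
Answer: 484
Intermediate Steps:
u(x, U) = -2*U
(u(2, S) - 28)² = (-2*(-3) - 28)² = (6 - 28)² = (-22)² = 484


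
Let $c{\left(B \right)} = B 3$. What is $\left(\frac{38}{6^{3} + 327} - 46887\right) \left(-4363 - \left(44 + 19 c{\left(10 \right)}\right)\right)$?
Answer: $\frac{42237481377}{181} \approx 2.3336 \cdot 10^{8}$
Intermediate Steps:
$c{\left(B \right)} = 3 B$
$\left(\frac{38}{6^{3} + 327} - 46887\right) \left(-4363 - \left(44 + 19 c{\left(10 \right)}\right)\right) = \left(\frac{38}{6^{3} + 327} - 46887\right) \left(-4363 - \left(44 + 19 \cdot 3 \cdot 10\right)\right) = \left(\frac{38}{216 + 327} - 46887\right) \left(-4363 - 614\right) = \left(\frac{38}{543} - 46887\right) \left(-4363 - 614\right) = \left(38 \cdot \frac{1}{543} - 46887\right) \left(-4363 - 614\right) = \left(\frac{38}{543} - 46887\right) \left(-4977\right) = \left(- \frac{25459603}{543}\right) \left(-4977\right) = \frac{42237481377}{181}$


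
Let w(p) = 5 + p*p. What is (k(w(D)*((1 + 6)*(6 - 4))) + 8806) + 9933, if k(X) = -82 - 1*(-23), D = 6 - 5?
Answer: 18680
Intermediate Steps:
D = 1
w(p) = 5 + p**2
k(X) = -59 (k(X) = -82 + 23 = -59)
(k(w(D)*((1 + 6)*(6 - 4))) + 8806) + 9933 = (-59 + 8806) + 9933 = 8747 + 9933 = 18680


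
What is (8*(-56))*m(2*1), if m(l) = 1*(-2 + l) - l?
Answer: 896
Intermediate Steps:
m(l) = -2 (m(l) = (-2 + l) - l = -2)
(8*(-56))*m(2*1) = (8*(-56))*(-2) = -448*(-2) = 896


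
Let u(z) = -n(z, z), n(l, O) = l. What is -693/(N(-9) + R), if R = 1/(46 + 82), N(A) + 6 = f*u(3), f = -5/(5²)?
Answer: 63360/493 ≈ 128.52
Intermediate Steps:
f = -⅕ (f = -5/25 = -5*1/25 = -⅕ ≈ -0.20000)
u(z) = -z
N(A) = -27/5 (N(A) = -6 - (-1)*3/5 = -6 - ⅕*(-3) = -6 + ⅗ = -27/5)
R = 1/128 ≈ 0.0078125
-693/(N(-9) + R) = -693/(-27/5 + 1/128) = -693/(-3451/640) = -693*(-640/3451) = 63360/493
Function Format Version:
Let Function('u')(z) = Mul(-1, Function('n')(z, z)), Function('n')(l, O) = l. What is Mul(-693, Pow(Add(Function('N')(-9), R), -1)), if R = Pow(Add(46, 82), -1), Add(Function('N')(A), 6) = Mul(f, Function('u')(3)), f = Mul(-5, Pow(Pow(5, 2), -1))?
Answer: Rational(63360, 493) ≈ 128.52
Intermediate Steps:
f = Rational(-1, 5) (f = Mul(-5, Pow(25, -1)) = Mul(-5, Rational(1, 25)) = Rational(-1, 5) ≈ -0.20000)
Function('u')(z) = Mul(-1, z)
Function('N')(A) = Rational(-27, 5) (Function('N')(A) = Add(-6, Mul(Rational(-1, 5), Mul(-1, 3))) = Add(-6, Mul(Rational(-1, 5), -3)) = Add(-6, Rational(3, 5)) = Rational(-27, 5))
R = Rational(1, 128) (R = Pow(128, -1) = Rational(1, 128) ≈ 0.0078125)
Mul(-693, Pow(Add(Function('N')(-9), R), -1)) = Mul(-693, Pow(Add(Rational(-27, 5), Rational(1, 128)), -1)) = Mul(-693, Pow(Rational(-3451, 640), -1)) = Mul(-693, Rational(-640, 3451)) = Rational(63360, 493)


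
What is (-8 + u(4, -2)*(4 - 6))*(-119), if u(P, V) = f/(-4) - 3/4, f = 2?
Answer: 1309/2 ≈ 654.50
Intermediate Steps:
u(P, V) = -5/4 (u(P, V) = 2/(-4) - 3/4 = 2*(-¼) - 3*¼ = -½ - ¾ = -5/4)
(-8 + u(4, -2)*(4 - 6))*(-119) = (-8 - 5*(4 - 6)/4)*(-119) = (-8 - 5/4*(-2))*(-119) = (-8 + 5/2)*(-119) = -11/2*(-119) = 1309/2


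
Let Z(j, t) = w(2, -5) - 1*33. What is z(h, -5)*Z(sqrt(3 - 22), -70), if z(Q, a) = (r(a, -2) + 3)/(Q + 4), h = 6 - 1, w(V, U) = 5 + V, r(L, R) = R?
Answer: -26/9 ≈ -2.8889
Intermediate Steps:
h = 5
Z(j, t) = -26 (Z(j, t) = (5 + 2) - 1*33 = 7 - 33 = -26)
z(Q, a) = 1/(4 + Q) (z(Q, a) = (-2 + 3)/(Q + 4) = 1/(4 + Q))
z(h, -5)*Z(sqrt(3 - 22), -70) = -26/(4 + 5) = -26/9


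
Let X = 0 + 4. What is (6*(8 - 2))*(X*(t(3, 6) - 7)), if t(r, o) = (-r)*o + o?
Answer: -2736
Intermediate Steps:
X = 4
t(r, o) = o - o*r (t(r, o) = -o*r + o = o - o*r)
(6*(8 - 2))*(X*(t(3, 6) - 7)) = (6*(8 - 2))*(4*(6*(1 - 1*3) - 7)) = (6*6)*(4*(6*(1 - 3) - 7)) = 36*(4*(6*(-2) - 7)) = 36*(4*(-12 - 7)) = 36*(4*(-19)) = 36*(-76) = -2736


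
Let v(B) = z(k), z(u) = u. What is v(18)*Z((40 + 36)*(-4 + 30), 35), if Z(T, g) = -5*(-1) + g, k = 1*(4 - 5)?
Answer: -40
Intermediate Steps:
k = -1 (k = 1*(-1) = -1)
Z(T, g) = 5 + g
v(B) = -1
v(18)*Z((40 + 36)*(-4 + 30), 35) = -(5 + 35) = -1*40 = -40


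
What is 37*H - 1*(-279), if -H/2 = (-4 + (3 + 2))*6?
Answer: -165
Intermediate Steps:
H = -12 (H = -2*(-4 + (3 + 2))*6 = -2*(-4 + 5)*6 = -2*6 = -12)
37*H - 1*(-279) = 37*(-12) - 1*(-279) = -444 + 279 = -165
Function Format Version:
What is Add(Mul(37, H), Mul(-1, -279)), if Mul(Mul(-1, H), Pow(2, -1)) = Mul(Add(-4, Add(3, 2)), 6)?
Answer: -165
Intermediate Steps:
H = -12 (H = Mul(-2, Mul(Add(-4, Add(3, 2)), 6)) = Mul(-2, Mul(Add(-4, 5), 6)) = Mul(-2, Mul(1, 6)) = Mul(-2, 6) = -12)
Add(Mul(37, H), Mul(-1, -279)) = Add(Mul(37, -12), Mul(-1, -279)) = Add(-444, 279) = -165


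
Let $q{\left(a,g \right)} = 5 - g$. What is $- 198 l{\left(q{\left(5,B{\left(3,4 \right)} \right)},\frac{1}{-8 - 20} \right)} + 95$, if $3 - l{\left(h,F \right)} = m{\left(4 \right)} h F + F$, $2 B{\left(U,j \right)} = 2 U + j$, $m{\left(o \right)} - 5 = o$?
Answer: $- \frac{7085}{14} \approx -506.07$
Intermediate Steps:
$m{\left(o \right)} = 5 + o$
$B{\left(U,j \right)} = U + \frac{j}{2}$ ($B{\left(U,j \right)} = \frac{2 U + j}{2} = \frac{j + 2 U}{2} = U + \frac{j}{2}$)
$l{\left(h,F \right)} = 3 - F - 9 F h$ ($l{\left(h,F \right)} = 3 - \left(\left(5 + 4\right) h F + F\right) = 3 - \left(9 h F + F\right) = 3 - \left(9 F h + F\right) = 3 - \left(F + 9 F h\right) = 3 - F - 9 F h$)
$- 198 l{\left(q{\left(5,B{\left(3,4 \right)} \right)},\frac{1}{-8 - 20} \right)} + 95 = - 198 \left(3 - \frac{1}{-8 - 20} - \frac{9 \left(5 - \left(3 + \frac{1}{2} \cdot 4\right)\right)}{-8 - 20}\right) + 95 = - 198 \left(3 - \frac{1}{-28} - \frac{9 \left(5 - \left(3 + 2\right)\right)}{-28}\right) + 95 = - 198 \left(3 - - \frac{1}{28} - - \frac{9 \left(5 - 5\right)}{28}\right) + 95 = - 198 \left(3 + \frac{1}{28} - - \frac{9 \left(5 - 5\right)}{28}\right) + 95 = - 198 \left(3 + \frac{1}{28} - \left(- \frac{9}{28}\right) 0\right) + 95 = - 198 \left(3 + \frac{1}{28} + 0\right) + 95 = \left(-198\right) \frac{85}{28} + 95 = - \frac{8415}{14} + 95 = - \frac{7085}{14}$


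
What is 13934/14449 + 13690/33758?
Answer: 334095391/243884671 ≈ 1.3699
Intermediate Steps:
13934/14449 + 13690/33758 = 13934*(1/14449) + 13690*(1/33758) = 13934/14449 + 6845/16879 = 334095391/243884671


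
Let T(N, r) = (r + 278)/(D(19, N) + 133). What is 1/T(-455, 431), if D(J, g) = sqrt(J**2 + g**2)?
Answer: 133/709 + sqrt(207386)/709 ≈ 0.82990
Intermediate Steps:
T(N, r) = (278 + r)/(133 + sqrt(361 + N**2)) (T(N, r) = (r + 278)/(sqrt(19**2 + N**2) + 133) = (278 + r)/(sqrt(361 + N**2) + 133) = (278 + r)/(133 + sqrt(361 + N**2)))
1/T(-455, 431) = 1/((278 + 431)/(133 + sqrt(361 + (-455)**2))) = 1/(709/(133 + sqrt(361 + 207025))) = 1/(709/(133 + sqrt(207386))) = 133/709 + sqrt(207386)/709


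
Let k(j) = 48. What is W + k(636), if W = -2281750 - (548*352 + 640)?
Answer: -2475238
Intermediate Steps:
W = -2475286 (W = -2281750 - (192896 + 640) = -2281750 - 1*193536 = -2281750 - 193536 = -2475286)
W + k(636) = -2475286 + 48 = -2475238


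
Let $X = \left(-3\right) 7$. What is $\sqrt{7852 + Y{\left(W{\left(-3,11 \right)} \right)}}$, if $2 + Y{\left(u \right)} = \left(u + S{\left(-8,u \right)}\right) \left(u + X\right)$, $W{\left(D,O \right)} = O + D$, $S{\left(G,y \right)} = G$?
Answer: $5 \sqrt{314} \approx 88.6$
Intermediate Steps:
$X = -21$
$W{\left(D,O \right)} = D + O$
$Y{\left(u \right)} = -2 + \left(-21 + u\right) \left(-8 + u\right)$ ($Y{\left(u \right)} = -2 + \left(u - 8\right) \left(u - 21\right) = -2 + \left(-8 + u\right) \left(-21 + u\right) = -2 + \left(-21 + u\right) \left(-8 + u\right)$)
$\sqrt{7852 + Y{\left(W{\left(-3,11 \right)} \right)}} = \sqrt{7852 + \left(166 + \left(-3 + 11\right)^{2} - 29 \left(-3 + 11\right)\right)} = \sqrt{7852 + \left(166 + 8^{2} - 232\right)} = \sqrt{7852 + \left(166 + 64 - 232\right)} = \sqrt{7852 - 2} = \sqrt{7850} = 5 \sqrt{314}$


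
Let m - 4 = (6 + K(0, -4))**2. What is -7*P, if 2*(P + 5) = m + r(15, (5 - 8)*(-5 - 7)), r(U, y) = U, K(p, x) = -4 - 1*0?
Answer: -91/2 ≈ -45.500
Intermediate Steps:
K(p, x) = -4 (K(p, x) = -4 + 0 = -4)
m = 8 (m = 4 + (6 - 4)**2 = 4 + 2**2 = 4 + 4 = 8)
P = 13/2 (P = -5 + (8 + 15)/2 = -5 + (1/2)*23 = -5 + 23/2 = 13/2 ≈ 6.5000)
-7*P = -7*13/2 = -91/2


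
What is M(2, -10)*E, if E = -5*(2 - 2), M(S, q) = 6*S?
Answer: 0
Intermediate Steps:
E = 0 (E = -5*0 = 0)
M(2, -10)*E = (6*2)*0 = 12*0 = 0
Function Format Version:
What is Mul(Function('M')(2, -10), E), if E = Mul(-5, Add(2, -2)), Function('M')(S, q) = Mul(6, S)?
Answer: 0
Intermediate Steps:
E = 0 (E = Mul(-5, 0) = 0)
Mul(Function('M')(2, -10), E) = Mul(Mul(6, 2), 0) = Mul(12, 0) = 0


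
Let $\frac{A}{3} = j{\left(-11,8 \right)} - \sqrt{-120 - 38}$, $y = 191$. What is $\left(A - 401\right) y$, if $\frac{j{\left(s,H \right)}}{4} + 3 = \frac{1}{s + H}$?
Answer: $-84231 - 573 i \sqrt{158} \approx -84231.0 - 7202.5 i$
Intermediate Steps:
$j{\left(s,H \right)} = -12 + \frac{4}{H + s}$ ($j{\left(s,H \right)} = -12 + \frac{4}{s + H} = -12 + \frac{4}{H + s}$)
$A = -40 - 3 i \sqrt{158}$ ($A = 3 \left(\frac{4 \left(1 - 24 - -33\right)}{8 - 11} - \sqrt{-120 - 38}\right) = 3 \left(\frac{4 \left(1 - 24 + 33\right)}{-3} - \sqrt{-158}\right) = 3 \left(4 \left(- \frac{1}{3}\right) 10 - i \sqrt{158}\right) = 3 \left(- \frac{40}{3} - i \sqrt{158}\right) = -40 - 3 i \sqrt{158} \approx -40.0 - 37.709 i$)
$\left(A - 401\right) y = \left(\left(-40 - 3 i \sqrt{158}\right) - 401\right) 191 = \left(-441 - 3 i \sqrt{158}\right) 191 = -84231 - 573 i \sqrt{158}$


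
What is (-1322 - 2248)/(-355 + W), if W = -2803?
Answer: 1785/1579 ≈ 1.1305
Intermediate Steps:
(-1322 - 2248)/(-355 + W) = (-1322 - 2248)/(-355 - 2803) = -3570/(-3158) = -3570*(-1/3158) = 1785/1579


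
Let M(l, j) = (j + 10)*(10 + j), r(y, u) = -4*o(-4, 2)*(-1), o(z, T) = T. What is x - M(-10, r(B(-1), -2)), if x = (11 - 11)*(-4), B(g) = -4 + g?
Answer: -324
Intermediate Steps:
r(y, u) = 8 (r(y, u) = -4*2*(-1) = -8*(-1) = 8)
x = 0 (x = 0*(-4) = 0)
M(l, j) = (10 + j)² (M(l, j) = (10 + j)*(10 + j) = (10 + j)²)
x - M(-10, r(B(-1), -2)) = 0 - (10 + 8)² = 0 - 1*18² = 0 - 1*324 = 0 - 324 = -324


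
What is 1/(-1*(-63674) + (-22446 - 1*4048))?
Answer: 1/37180 ≈ 2.6896e-5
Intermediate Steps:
1/(-1*(-63674) + (-22446 - 1*4048)) = 1/(63674 + (-22446 - 4048)) = 1/(63674 - 26494) = 1/37180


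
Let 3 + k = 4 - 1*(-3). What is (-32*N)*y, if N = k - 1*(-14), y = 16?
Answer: -9216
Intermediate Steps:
k = 4 (k = -3 + (4 - 1*(-3)) = -3 + (4 + 3) = -3 + 7 = 4)
N = 18 (N = 4 - 1*(-14) = 4 + 14 = 18)
(-32*N)*y = -32*18*16 = -576*16 = -9216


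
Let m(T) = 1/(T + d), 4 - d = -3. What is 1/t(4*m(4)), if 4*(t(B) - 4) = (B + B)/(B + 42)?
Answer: 233/933 ≈ 0.24973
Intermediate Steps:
d = 7 (d = 4 - 1*(-3) = 4 + 3 = 7)
m(T) = 1/(7 + T) (m(T) = 1/(T + 7) = 1/(7 + T))
t(B) = 4 + B/(2*(42 + B)) (t(B) = 4 + ((B + B)/(B + 42))/4 = 4 + ((2*B)/(42 + B))/4 = 4 + (2*B/(42 + B))/4 = 4 + B/(2*(42 + B)))
1/t(4*m(4)) = 1/(3*(112 + 3*(4/(7 + 4)))/(2*(42 + 4/(7 + 4)))) = 1/(3*(112 + 3*(4/11))/(2*(42 + 4/11))) = 1/(3*(112 + 12/11)/(2*(466/11))) = 1/((3/2)*(11/466)*(1244/11)) = 1/(933/233) = 233/933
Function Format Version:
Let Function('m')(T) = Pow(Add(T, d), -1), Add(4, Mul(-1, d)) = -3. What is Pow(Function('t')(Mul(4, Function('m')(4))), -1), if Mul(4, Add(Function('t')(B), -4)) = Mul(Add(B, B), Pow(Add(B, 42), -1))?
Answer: Rational(233, 933) ≈ 0.24973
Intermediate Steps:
d = 7 (d = Add(4, Mul(-1, -3)) = Add(4, 3) = 7)
Function('m')(T) = Pow(Add(7, T), -1) (Function('m')(T) = Pow(Add(T, 7), -1) = Pow(Add(7, T), -1))
Function('t')(B) = Add(4, Mul(Rational(1, 2), B, Pow(Add(42, B), -1))) (Function('t')(B) = Add(4, Mul(Rational(1, 4), Mul(Add(B, B), Pow(Add(B, 42), -1)))) = Add(4, Mul(Rational(1, 4), Mul(Mul(2, B), Pow(Add(42, B), -1)))) = Add(4, Mul(Rational(1, 4), Mul(2, B, Pow(Add(42, B), -1)))) = Add(4, Mul(Rational(1, 2), B, Pow(Add(42, B), -1))))
Pow(Function('t')(Mul(4, Function('m')(4))), -1) = Pow(Mul(Rational(3, 2), Pow(Add(42, Mul(4, Pow(Add(7, 4), -1))), -1), Add(112, Mul(3, Mul(4, Pow(Add(7, 4), -1))))), -1) = Pow(Mul(Rational(3, 2), Pow(Add(42, Mul(4, Pow(11, -1))), -1), Add(112, Mul(3, Mul(4, Pow(11, -1))))), -1) = Pow(Mul(Rational(3, 2), Pow(Add(42, Mul(4, Rational(1, 11))), -1), Add(112, Mul(3, Mul(4, Rational(1, 11))))), -1) = Pow(Mul(Rational(3, 2), Pow(Add(42, Rational(4, 11)), -1), Add(112, Mul(3, Rational(4, 11)))), -1) = Pow(Mul(Rational(3, 2), Pow(Rational(466, 11), -1), Add(112, Rational(12, 11))), -1) = Pow(Mul(Rational(3, 2), Rational(11, 466), Rational(1244, 11)), -1) = Pow(Rational(933, 233), -1) = Rational(233, 933)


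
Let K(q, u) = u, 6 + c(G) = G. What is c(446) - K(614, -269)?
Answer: 709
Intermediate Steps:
c(G) = -6 + G
c(446) - K(614, -269) = (-6 + 446) - 1*(-269) = 440 + 269 = 709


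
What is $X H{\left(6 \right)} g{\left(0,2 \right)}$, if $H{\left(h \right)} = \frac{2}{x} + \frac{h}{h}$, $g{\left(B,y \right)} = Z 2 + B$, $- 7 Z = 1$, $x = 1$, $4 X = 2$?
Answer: $- \frac{3}{7} \approx -0.42857$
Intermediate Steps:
$X = \frac{1}{2}$ ($X = \frac{1}{4} \cdot 2 = \frac{1}{2} \approx 0.5$)
$Z = - \frac{1}{7}$ ($Z = \left(- \frac{1}{7}\right) 1 = - \frac{1}{7} \approx -0.14286$)
$g{\left(B,y \right)} = - \frac{2}{7} + B$ ($g{\left(B,y \right)} = \left(- \frac{1}{7}\right) 2 + B = - \frac{2}{7} + B$)
$H{\left(h \right)} = 3$ ($H{\left(h \right)} = \frac{2}{1} + \frac{h}{h} = 2 \cdot 1 + 1 = 2 + 1 = 3$)
$X H{\left(6 \right)} g{\left(0,2 \right)} = \frac{1}{2} \cdot 3 \left(- \frac{2}{7} + 0\right) = \frac{3}{2} \left(- \frac{2}{7}\right) = - \frac{3}{7}$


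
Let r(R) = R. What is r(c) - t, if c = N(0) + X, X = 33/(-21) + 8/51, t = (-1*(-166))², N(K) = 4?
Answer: -9836569/357 ≈ -27553.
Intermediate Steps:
t = 27556 (t = 166² = 27556)
X = -505/357 (X = 33*(-1/21) + 8*(1/51) = -11/7 + 8/51 = -505/357 ≈ -1.4146)
c = 923/357 (c = 4 - 505/357 = 923/357 ≈ 2.5854)
r(c) - t = 923/357 - 1*27556 = 923/357 - 27556 = -9836569/357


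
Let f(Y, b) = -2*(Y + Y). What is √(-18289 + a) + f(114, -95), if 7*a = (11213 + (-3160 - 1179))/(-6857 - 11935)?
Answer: -456 + I*√4983474115/522 ≈ -456.0 + 135.24*I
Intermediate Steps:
a = -491/9396 (a = ((11213 + (-3160 - 1179))/(-6857 - 11935))/7 = ((11213 - 4339)/(-18792))/7 = (6874*(-1/18792))/7 = (⅐)*(-3437/9396) = -491/9396 ≈ -0.052256)
f(Y, b) = -4*Y
√(-18289 + a) + f(114, -95) = √(-18289 - 491/9396) - 4*114 = √(-171843935/9396) - 456 = I*√4983474115/522 - 456 = -456 + I*√4983474115/522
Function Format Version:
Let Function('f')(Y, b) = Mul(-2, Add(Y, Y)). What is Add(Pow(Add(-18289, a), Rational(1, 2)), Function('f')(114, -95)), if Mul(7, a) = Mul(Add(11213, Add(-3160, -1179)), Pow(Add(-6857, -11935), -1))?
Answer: Add(-456, Mul(Rational(1, 522), I, Pow(4983474115, Rational(1, 2)))) ≈ Add(-456.00, Mul(135.24, I))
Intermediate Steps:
a = Rational(-491, 9396) (a = Mul(Rational(1, 7), Mul(Add(11213, Add(-3160, -1179)), Pow(Add(-6857, -11935), -1))) = Mul(Rational(1, 7), Mul(Add(11213, -4339), Pow(-18792, -1))) = Mul(Rational(1, 7), Mul(6874, Rational(-1, 18792))) = Mul(Rational(1, 7), Rational(-3437, 9396)) = Rational(-491, 9396) ≈ -0.052256)
Function('f')(Y, b) = Mul(-4, Y) (Function('f')(Y, b) = Mul(-2, Mul(2, Y)) = Mul(-4, Y))
Add(Pow(Add(-18289, a), Rational(1, 2)), Function('f')(114, -95)) = Add(Pow(Add(-18289, Rational(-491, 9396)), Rational(1, 2)), Mul(-4, 114)) = Add(Pow(Rational(-171843935, 9396), Rational(1, 2)), -456) = Add(Mul(Rational(1, 522), I, Pow(4983474115, Rational(1, 2))), -456) = Add(-456, Mul(Rational(1, 522), I, Pow(4983474115, Rational(1, 2))))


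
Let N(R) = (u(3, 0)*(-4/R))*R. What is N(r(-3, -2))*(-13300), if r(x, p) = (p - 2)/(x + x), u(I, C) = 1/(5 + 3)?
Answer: 6650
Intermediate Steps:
u(I, C) = ⅛ (u(I, C) = 1/8 = ⅛)
r(x, p) = (-2 + p)/(2*x) (r(x, p) = (-2 + p)/((2*x)) = (-2 + p)*(1/(2*x)) = (-2 + p)/(2*x))
N(R) = -½ (N(R) = ((-4/R)/8)*R = (-1/(2*R))*R = -½)
N(r(-3, -2))*(-13300) = -½*(-13300) = 6650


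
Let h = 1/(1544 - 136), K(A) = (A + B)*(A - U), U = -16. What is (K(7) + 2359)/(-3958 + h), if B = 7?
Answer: -3774848/5572863 ≈ -0.67736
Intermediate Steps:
K(A) = (7 + A)*(16 + A) (K(A) = (A + 7)*(A - 1*(-16)) = (7 + A)*(A + 16) = (7 + A)*(16 + A))
h = 1/1408 ≈ 0.00071023
(K(7) + 2359)/(-3958 + h) = ((112 + 7² + 23*7) + 2359)/(-3958 + 1/1408) = ((112 + 49 + 161) + 2359)/(-5572863/1408) = (322 + 2359)*(-1408/5572863) = 2681*(-1408/5572863) = -3774848/5572863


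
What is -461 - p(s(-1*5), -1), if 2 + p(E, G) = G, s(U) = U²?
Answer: -458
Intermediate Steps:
p(E, G) = -2 + G
-461 - p(s(-1*5), -1) = -461 - (-2 - 1) = -461 - 1*(-3) = -461 + 3 = -458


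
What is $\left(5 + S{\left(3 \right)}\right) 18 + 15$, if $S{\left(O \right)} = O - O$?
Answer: $105$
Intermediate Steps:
$S{\left(O \right)} = 0$
$\left(5 + S{\left(3 \right)}\right) 18 + 15 = \left(5 + 0\right) 18 + 15 = 5 \cdot 18 + 15 = 90 + 15 = 105$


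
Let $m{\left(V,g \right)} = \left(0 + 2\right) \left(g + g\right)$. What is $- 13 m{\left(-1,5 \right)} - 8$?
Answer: $-268$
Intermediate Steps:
$m{\left(V,g \right)} = 4 g$ ($m{\left(V,g \right)} = 2 \cdot 2 g = 4 g$)
$- 13 m{\left(-1,5 \right)} - 8 = - 13 \cdot 4 \cdot 5 - 8 = \left(-13\right) 20 - 8 = -260 - 8 = -268$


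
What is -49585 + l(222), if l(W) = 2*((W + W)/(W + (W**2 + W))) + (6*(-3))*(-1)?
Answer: -2775751/56 ≈ -49567.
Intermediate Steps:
l(W) = 18 + 4*W/(W**2 + 2*W) (l(W) = 2*((2*W)/(W + (W + W**2))) - 18*(-1) = 2*((2*W)/(W**2 + 2*W)) + 18 = 2*(2*W/(W**2 + 2*W)) + 18 = 4*W/(W**2 + 2*W) + 18 = 18 + 4*W/(W**2 + 2*W))
-49585 + l(222) = -49585 + 2*(20 + 9*222)/(2 + 222) = -49585 + 2*(20 + 1998)/224 = -49585 + 2*(1/224)*2018 = -49585 + 1009/56 = -2775751/56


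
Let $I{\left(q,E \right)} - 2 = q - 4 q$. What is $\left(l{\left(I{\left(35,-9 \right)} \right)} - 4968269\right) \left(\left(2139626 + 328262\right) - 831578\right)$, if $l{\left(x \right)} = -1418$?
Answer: $-8131948534970$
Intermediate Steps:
$I{\left(q,E \right)} = 2 - 3 q$ ($I{\left(q,E \right)} = 2 + \left(q - 4 q\right) = 2 - 3 q$)
$\left(l{\left(I{\left(35,-9 \right)} \right)} - 4968269\right) \left(\left(2139626 + 328262\right) - 831578\right) = \left(-1418 - 4968269\right) \left(\left(2139626 + 328262\right) - 831578\right) = - 4969687 \left(2467888 - 831578\right) = \left(-4969687\right) 1636310 = -8131948534970$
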